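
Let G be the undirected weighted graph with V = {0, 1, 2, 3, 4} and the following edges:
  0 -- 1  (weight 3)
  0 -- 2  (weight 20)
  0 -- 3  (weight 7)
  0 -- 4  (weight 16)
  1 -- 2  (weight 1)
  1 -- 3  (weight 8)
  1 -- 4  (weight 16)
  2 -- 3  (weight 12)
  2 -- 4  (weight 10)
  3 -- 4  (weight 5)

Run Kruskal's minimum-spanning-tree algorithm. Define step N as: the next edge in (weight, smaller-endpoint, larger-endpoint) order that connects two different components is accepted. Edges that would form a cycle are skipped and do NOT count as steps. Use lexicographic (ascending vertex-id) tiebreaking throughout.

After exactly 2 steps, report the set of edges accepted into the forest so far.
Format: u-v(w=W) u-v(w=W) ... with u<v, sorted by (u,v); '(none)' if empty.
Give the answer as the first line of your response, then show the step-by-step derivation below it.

0-1(w=3) 1-2(w=1)

step 1: add edge 1-2 (w=1); MST = {1-2(w=1)}
step 2: add edge 0-1 (w=3); MST = {0-1(w=3) 1-2(w=1)}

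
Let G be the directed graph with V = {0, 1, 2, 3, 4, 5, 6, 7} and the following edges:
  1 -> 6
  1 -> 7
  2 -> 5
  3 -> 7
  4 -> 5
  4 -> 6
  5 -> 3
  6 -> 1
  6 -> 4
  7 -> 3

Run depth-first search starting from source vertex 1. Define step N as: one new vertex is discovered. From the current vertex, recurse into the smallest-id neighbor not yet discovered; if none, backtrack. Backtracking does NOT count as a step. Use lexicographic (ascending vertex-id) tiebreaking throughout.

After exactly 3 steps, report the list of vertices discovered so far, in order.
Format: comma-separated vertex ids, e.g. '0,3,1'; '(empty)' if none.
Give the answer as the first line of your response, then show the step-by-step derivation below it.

1,6,4

step 1: discover 1; path=1; order=1
step 2: discover 6; path=1>6; order=1,6
step 3: discover 4; path=1>6>4; order=1,6,4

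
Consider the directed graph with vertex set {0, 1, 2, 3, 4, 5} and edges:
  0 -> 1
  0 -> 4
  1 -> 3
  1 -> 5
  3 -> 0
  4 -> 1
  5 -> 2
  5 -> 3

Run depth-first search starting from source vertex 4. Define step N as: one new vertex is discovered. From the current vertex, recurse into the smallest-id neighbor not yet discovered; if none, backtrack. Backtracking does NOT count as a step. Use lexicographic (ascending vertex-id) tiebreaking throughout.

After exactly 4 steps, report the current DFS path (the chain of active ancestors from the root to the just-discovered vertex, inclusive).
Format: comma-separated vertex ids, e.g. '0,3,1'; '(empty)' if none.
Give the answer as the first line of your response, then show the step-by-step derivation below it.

4,1,3,0

step 1: discover 4; path=4; order=4
step 2: discover 1; path=4>1; order=4,1
step 3: discover 3; path=4>1>3; order=4,1,3
step 4: discover 0; path=4>1>3>0; order=4,1,3,0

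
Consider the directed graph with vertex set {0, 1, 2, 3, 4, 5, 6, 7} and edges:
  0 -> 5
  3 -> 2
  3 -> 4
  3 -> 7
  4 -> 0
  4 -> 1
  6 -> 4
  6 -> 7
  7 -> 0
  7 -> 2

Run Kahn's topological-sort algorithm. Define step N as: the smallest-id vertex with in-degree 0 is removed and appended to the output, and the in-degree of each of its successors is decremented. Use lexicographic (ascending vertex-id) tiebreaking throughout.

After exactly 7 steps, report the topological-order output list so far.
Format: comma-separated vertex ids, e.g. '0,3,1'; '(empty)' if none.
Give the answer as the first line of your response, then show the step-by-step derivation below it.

3,6,4,1,7,0,2

step 1: output 3; order=[3]; indeg=(2,1,1,0,1,1,0,1)
step 2: output 6; order=[3,6]; indeg=(2,1,1,0,0,1,0,0)
step 3: output 4; order=[3,6,4]; indeg=(1,0,1,0,0,1,0,0)
step 4: output 1; order=[3,6,4,1]; indeg=(1,0,1,0,0,1,0,0)
step 5: output 7; order=[3,6,4,1,7]; indeg=(0,0,0,0,0,1,0,0)
step 6: output 0; order=[3,6,4,1,7,0]; indeg=(0,0,0,0,0,0,0,0)
step 7: output 2; order=[3,6,4,1,7,0,2]; indeg=(0,0,0,0,0,0,0,0)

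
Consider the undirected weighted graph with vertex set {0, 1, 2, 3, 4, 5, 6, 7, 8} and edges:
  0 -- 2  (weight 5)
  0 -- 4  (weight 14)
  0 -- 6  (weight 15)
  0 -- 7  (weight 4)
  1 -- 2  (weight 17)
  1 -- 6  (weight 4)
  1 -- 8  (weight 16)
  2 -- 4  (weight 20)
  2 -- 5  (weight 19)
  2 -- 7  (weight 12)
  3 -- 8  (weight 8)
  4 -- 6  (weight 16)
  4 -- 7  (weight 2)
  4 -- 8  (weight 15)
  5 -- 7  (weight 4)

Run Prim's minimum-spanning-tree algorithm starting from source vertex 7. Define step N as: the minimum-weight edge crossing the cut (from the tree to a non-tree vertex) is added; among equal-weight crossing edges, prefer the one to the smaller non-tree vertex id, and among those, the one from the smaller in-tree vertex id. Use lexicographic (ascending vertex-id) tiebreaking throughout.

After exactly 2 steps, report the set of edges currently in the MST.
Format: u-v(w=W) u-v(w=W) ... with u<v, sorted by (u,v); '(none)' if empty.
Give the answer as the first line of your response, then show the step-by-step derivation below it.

0-7(w=4) 4-7(w=2)

step 1: add edge 4-7 (w=2); MST = {4-7(w=2)}
step 2: add edge 0-7 (w=4); MST = {0-7(w=4) 4-7(w=2)}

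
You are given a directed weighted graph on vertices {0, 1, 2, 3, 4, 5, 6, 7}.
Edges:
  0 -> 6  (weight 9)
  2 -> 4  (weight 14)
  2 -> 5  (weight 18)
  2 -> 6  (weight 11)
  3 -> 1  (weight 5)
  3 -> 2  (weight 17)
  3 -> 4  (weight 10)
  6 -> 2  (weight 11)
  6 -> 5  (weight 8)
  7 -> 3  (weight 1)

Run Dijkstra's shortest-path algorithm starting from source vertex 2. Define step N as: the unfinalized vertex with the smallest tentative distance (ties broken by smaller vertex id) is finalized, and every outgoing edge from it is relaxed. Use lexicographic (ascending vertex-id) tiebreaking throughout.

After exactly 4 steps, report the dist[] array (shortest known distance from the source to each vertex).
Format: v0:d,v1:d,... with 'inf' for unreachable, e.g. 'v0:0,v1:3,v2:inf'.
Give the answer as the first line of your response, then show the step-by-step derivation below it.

v0:inf,v1:inf,v2:0,v3:inf,v4:14,v5:18,v6:11,v7:inf

step 1: dist = v0:inf,v1:inf,v2:0,v3:inf,v4:14,v5:18,v6:11,v7:inf
step 2: dist = v0:inf,v1:inf,v2:0,v3:inf,v4:14,v5:18,v6:11,v7:inf
step 3: dist = v0:inf,v1:inf,v2:0,v3:inf,v4:14,v5:18,v6:11,v7:inf
step 4: dist = v0:inf,v1:inf,v2:0,v3:inf,v4:14,v5:18,v6:11,v7:inf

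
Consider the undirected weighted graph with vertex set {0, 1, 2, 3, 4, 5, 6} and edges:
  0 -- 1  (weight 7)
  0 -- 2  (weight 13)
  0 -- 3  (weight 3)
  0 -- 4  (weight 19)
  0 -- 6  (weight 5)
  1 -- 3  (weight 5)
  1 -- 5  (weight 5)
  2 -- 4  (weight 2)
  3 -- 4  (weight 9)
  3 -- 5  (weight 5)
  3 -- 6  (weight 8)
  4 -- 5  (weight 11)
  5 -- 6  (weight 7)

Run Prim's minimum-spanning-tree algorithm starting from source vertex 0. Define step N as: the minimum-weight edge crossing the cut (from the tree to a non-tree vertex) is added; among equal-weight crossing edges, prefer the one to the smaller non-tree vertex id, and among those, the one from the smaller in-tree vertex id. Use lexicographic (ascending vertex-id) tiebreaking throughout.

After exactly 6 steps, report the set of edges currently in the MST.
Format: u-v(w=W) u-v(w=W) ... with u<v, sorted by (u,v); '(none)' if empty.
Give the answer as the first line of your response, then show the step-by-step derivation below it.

0-3(w=3) 0-6(w=5) 1-3(w=5) 1-5(w=5) 2-4(w=2) 3-4(w=9)

step 1: add edge 0-3 (w=3); MST = {0-3(w=3)}
step 2: add edge 1-3 (w=5); MST = {0-3(w=3) 1-3(w=5)}
step 3: add edge 1-5 (w=5); MST = {0-3(w=3) 1-3(w=5) 1-5(w=5)}
step 4: add edge 0-6 (w=5); MST = {0-3(w=3) 0-6(w=5) 1-3(w=5) 1-5(w=5)}
step 5: add edge 3-4 (w=9); MST = {0-3(w=3) 0-6(w=5) 1-3(w=5) 1-5(w=5) 3-4(w=9)}
step 6: add edge 2-4 (w=2); MST = {0-3(w=3) 0-6(w=5) 1-3(w=5) 1-5(w=5) 2-4(w=2) 3-4(w=9)}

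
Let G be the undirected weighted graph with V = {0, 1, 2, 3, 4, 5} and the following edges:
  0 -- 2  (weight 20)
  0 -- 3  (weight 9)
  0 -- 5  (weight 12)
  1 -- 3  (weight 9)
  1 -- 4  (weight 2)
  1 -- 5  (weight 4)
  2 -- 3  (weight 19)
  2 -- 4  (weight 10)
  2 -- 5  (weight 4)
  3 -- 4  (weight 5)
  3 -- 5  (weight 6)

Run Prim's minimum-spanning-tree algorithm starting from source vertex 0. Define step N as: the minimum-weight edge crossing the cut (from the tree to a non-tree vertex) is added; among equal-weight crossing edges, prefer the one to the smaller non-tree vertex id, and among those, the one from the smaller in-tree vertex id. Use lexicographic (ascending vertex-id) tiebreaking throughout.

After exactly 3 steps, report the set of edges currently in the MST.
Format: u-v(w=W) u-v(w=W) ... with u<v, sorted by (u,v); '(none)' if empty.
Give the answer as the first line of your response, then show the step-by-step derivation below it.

0-3(w=9) 1-4(w=2) 3-4(w=5)

step 1: add edge 0-3 (w=9); MST = {0-3(w=9)}
step 2: add edge 3-4 (w=5); MST = {0-3(w=9) 3-4(w=5)}
step 3: add edge 1-4 (w=2); MST = {0-3(w=9) 1-4(w=2) 3-4(w=5)}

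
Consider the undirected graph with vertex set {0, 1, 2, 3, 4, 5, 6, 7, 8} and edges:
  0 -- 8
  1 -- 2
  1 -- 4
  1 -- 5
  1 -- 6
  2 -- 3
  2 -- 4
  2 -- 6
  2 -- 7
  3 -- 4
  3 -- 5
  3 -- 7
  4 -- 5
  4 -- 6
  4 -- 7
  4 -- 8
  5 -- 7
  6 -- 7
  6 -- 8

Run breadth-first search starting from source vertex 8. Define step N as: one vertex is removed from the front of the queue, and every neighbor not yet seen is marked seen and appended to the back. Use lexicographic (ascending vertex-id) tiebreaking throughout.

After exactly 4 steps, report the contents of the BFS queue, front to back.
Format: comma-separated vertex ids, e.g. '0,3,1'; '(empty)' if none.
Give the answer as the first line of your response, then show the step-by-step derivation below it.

1,2,3,5,7

step 1: dequeue 8; queue=[0,4,6]; order=8
step 2: dequeue 0; queue=[4,6]; order=8,0
step 3: dequeue 4; queue=[6,1,2,3,5,7]; order=8,0,4
step 4: dequeue 6; queue=[1,2,3,5,7]; order=8,0,4,6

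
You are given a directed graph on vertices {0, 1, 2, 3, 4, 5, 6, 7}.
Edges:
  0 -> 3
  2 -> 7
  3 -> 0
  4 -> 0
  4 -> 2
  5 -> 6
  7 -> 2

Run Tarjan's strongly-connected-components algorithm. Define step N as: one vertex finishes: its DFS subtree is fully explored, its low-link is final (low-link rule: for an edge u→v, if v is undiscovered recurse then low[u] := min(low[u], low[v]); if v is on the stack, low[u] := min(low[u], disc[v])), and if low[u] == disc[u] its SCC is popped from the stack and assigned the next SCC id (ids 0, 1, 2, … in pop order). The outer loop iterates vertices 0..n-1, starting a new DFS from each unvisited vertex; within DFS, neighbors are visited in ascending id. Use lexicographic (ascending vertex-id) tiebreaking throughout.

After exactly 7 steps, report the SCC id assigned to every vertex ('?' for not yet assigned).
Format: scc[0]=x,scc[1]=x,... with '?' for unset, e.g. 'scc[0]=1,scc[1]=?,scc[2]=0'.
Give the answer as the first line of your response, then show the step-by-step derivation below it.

scc[0]=0,scc[1]=1,scc[2]=2,scc[3]=0,scc[4]=3,scc[5]=?,scc[6]=4,scc[7]=2

step 1: low=(low[0]=0,low[1]=?,low[2]=?,low[3]=0,low[4]=?,low[5]=?,low[6]=?,low[7]=?); scc=(scc[0]=?,scc[1]=?,scc[2]=?,scc[3]=?,scc[4]=?,scc[5]=?,scc[6]=?,scc[7]=?)
step 2: low=(low[0]=0,low[1]=?,low[2]=?,low[3]=0,low[4]=?,low[5]=?,low[6]=?,low[7]=?); scc=(scc[0]=0,scc[1]=?,scc[2]=?,scc[3]=0,scc[4]=?,scc[5]=?,scc[6]=?,scc[7]=?)
step 3: low=(low[0]=0,low[1]=2,low[2]=?,low[3]=0,low[4]=?,low[5]=?,low[6]=?,low[7]=?); scc=(scc[0]=0,scc[1]=1,scc[2]=?,scc[3]=0,scc[4]=?,scc[5]=?,scc[6]=?,scc[7]=?)
step 4: low=(low[0]=0,low[1]=2,low[2]=3,low[3]=0,low[4]=?,low[5]=?,low[6]=?,low[7]=3); scc=(scc[0]=0,scc[1]=1,scc[2]=?,scc[3]=0,scc[4]=?,scc[5]=?,scc[6]=?,scc[7]=?)
step 5: low=(low[0]=0,low[1]=2,low[2]=3,low[3]=0,low[4]=?,low[5]=?,low[6]=?,low[7]=3); scc=(scc[0]=0,scc[1]=1,scc[2]=2,scc[3]=0,scc[4]=?,scc[5]=?,scc[6]=?,scc[7]=2)
step 6: low=(low[0]=0,low[1]=2,low[2]=3,low[3]=0,low[4]=5,low[5]=?,low[6]=?,low[7]=3); scc=(scc[0]=0,scc[1]=1,scc[2]=2,scc[3]=0,scc[4]=3,scc[5]=?,scc[6]=?,scc[7]=2)
step 7: low=(low[0]=0,low[1]=2,low[2]=3,low[3]=0,low[4]=5,low[5]=6,low[6]=7,low[7]=3); scc=(scc[0]=0,scc[1]=1,scc[2]=2,scc[3]=0,scc[4]=3,scc[5]=?,scc[6]=4,scc[7]=2)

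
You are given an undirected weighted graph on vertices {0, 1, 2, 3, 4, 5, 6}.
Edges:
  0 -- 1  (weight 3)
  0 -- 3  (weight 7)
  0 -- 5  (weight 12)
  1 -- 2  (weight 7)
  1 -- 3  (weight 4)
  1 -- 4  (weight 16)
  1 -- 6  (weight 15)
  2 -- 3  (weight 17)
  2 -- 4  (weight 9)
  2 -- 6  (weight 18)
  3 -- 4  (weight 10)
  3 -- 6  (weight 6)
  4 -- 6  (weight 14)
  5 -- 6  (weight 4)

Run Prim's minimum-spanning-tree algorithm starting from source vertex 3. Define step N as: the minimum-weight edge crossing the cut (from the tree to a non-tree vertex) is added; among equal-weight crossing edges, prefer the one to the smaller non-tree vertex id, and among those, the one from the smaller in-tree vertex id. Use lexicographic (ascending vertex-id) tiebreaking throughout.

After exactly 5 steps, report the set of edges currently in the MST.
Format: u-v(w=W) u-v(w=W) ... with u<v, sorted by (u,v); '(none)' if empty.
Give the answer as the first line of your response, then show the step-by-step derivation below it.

0-1(w=3) 1-2(w=7) 1-3(w=4) 3-6(w=6) 5-6(w=4)

step 1: add edge 1-3 (w=4); MST = {1-3(w=4)}
step 2: add edge 0-1 (w=3); MST = {0-1(w=3) 1-3(w=4)}
step 3: add edge 3-6 (w=6); MST = {0-1(w=3) 1-3(w=4) 3-6(w=6)}
step 4: add edge 5-6 (w=4); MST = {0-1(w=3) 1-3(w=4) 3-6(w=6) 5-6(w=4)}
step 5: add edge 1-2 (w=7); MST = {0-1(w=3) 1-2(w=7) 1-3(w=4) 3-6(w=6) 5-6(w=4)}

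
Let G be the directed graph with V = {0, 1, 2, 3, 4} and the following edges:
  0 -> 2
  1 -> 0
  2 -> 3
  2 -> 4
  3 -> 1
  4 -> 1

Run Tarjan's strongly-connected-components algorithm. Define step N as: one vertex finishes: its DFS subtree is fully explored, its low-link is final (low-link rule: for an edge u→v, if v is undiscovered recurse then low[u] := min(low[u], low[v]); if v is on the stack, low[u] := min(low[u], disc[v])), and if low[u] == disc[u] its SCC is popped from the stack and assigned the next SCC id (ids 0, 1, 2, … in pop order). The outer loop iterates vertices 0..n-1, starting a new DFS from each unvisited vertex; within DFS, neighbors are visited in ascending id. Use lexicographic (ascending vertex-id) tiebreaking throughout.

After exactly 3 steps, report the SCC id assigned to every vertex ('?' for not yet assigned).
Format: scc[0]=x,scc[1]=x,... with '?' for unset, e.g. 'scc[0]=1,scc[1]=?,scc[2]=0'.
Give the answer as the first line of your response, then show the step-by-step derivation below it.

scc[0]=?,scc[1]=?,scc[2]=?,scc[3]=?,scc[4]=?

step 1: low=(low[0]=0,low[1]=0,low[2]=1,low[3]=2,low[4]=?); scc=(scc[0]=?,scc[1]=?,scc[2]=?,scc[3]=?,scc[4]=?)
step 2: low=(low[0]=0,low[1]=0,low[2]=1,low[3]=0,low[4]=?); scc=(scc[0]=?,scc[1]=?,scc[2]=?,scc[3]=?,scc[4]=?)
step 3: low=(low[0]=0,low[1]=0,low[2]=0,low[3]=0,low[4]=3); scc=(scc[0]=?,scc[1]=?,scc[2]=?,scc[3]=?,scc[4]=?)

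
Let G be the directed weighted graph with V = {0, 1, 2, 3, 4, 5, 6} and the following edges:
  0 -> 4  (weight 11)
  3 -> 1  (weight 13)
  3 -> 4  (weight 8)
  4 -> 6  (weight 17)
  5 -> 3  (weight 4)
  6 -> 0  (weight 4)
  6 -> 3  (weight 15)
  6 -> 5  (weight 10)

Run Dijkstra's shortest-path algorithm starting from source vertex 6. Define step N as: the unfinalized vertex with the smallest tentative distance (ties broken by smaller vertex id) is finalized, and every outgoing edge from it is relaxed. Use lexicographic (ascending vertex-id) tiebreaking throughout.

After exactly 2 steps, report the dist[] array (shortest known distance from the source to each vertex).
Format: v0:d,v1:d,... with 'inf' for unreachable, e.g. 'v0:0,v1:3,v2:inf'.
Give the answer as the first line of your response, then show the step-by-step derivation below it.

v0:4,v1:inf,v2:inf,v3:15,v4:15,v5:10,v6:0

step 1: dist = v0:4,v1:inf,v2:inf,v3:15,v4:inf,v5:10,v6:0
step 2: dist = v0:4,v1:inf,v2:inf,v3:15,v4:15,v5:10,v6:0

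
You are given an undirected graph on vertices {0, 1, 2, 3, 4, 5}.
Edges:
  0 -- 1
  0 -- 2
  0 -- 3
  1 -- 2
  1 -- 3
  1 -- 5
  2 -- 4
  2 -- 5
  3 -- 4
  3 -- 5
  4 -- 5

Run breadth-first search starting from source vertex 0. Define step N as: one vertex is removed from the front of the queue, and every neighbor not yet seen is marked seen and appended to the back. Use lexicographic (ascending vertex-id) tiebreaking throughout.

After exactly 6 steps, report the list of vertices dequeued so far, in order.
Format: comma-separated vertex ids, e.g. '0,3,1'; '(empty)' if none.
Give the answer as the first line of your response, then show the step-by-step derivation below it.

0,1,2,3,5,4

step 1: dequeue 0; queue=[1,2,3]; order=0
step 2: dequeue 1; queue=[2,3,5]; order=0,1
step 3: dequeue 2; queue=[3,5,4]; order=0,1,2
step 4: dequeue 3; queue=[5,4]; order=0,1,2,3
step 5: dequeue 5; queue=[4]; order=0,1,2,3,5
step 6: dequeue 4; queue=[(empty)]; order=0,1,2,3,5,4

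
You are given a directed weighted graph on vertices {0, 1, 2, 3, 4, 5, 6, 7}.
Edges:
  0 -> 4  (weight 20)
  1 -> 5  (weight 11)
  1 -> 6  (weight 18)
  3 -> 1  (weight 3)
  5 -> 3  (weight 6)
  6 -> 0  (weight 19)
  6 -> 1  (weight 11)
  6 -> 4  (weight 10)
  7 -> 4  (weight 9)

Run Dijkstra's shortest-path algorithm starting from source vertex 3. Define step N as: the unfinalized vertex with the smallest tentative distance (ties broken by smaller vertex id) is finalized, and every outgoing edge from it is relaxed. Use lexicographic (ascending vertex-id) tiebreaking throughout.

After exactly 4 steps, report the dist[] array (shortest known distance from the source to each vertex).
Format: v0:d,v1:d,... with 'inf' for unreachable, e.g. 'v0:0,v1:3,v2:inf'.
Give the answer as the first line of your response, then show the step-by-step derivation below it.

v0:40,v1:3,v2:inf,v3:0,v4:31,v5:14,v6:21,v7:inf

step 1: dist = v0:inf,v1:3,v2:inf,v3:0,v4:inf,v5:inf,v6:inf,v7:inf
step 2: dist = v0:inf,v1:3,v2:inf,v3:0,v4:inf,v5:14,v6:21,v7:inf
step 3: dist = v0:inf,v1:3,v2:inf,v3:0,v4:inf,v5:14,v6:21,v7:inf
step 4: dist = v0:40,v1:3,v2:inf,v3:0,v4:31,v5:14,v6:21,v7:inf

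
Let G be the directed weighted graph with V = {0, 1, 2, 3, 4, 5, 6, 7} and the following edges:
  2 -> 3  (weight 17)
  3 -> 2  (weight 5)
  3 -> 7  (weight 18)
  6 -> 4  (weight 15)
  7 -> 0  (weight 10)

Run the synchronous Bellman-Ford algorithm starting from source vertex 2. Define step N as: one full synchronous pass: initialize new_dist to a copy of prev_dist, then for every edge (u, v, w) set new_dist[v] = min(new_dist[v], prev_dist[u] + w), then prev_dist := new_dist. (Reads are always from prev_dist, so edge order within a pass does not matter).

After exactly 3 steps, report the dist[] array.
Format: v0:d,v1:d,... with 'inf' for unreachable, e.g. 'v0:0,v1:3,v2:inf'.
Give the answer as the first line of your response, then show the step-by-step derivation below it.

v0:45,v1:inf,v2:0,v3:17,v4:inf,v5:inf,v6:inf,v7:35

step 1: dist = v0:inf,v1:inf,v2:0,v3:17,v4:inf,v5:inf,v6:inf,v7:inf
step 2: dist = v0:inf,v1:inf,v2:0,v3:17,v4:inf,v5:inf,v6:inf,v7:35
step 3: dist = v0:45,v1:inf,v2:0,v3:17,v4:inf,v5:inf,v6:inf,v7:35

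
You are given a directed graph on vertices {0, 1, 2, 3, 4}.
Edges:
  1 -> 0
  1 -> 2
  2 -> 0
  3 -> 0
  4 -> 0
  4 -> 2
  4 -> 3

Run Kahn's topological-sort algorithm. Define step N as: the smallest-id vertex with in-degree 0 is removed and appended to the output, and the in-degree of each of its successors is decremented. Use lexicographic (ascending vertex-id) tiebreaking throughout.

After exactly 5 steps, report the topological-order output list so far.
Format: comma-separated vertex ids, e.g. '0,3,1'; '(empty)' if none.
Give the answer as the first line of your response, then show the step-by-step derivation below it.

1,4,2,3,0

step 1: output 1; order=[1]; indeg=(3,0,1,1,0)
step 2: output 4; order=[1,4]; indeg=(2,0,0,0,0)
step 3: output 2; order=[1,4,2]; indeg=(1,0,0,0,0)
step 4: output 3; order=[1,4,2,3]; indeg=(0,0,0,0,0)
step 5: output 0; order=[1,4,2,3,0]; indeg=(0,0,0,0,0)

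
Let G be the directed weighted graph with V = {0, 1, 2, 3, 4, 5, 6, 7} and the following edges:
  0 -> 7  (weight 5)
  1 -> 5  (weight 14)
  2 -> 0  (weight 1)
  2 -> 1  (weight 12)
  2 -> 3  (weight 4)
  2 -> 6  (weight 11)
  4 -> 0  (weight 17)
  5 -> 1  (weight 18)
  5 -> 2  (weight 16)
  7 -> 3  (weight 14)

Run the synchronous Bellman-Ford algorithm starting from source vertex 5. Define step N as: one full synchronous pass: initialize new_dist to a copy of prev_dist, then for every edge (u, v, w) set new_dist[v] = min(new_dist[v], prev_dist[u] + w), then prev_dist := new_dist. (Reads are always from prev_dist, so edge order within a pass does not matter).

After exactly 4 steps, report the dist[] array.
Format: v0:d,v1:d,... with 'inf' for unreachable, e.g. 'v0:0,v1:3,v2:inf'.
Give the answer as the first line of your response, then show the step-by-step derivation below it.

v0:17,v1:18,v2:16,v3:20,v4:inf,v5:0,v6:27,v7:22

step 1: dist = v0:inf,v1:18,v2:16,v3:inf,v4:inf,v5:0,v6:inf,v7:inf
step 2: dist = v0:17,v1:18,v2:16,v3:20,v4:inf,v5:0,v6:27,v7:inf
step 3: dist = v0:17,v1:18,v2:16,v3:20,v4:inf,v5:0,v6:27,v7:22
step 4: dist = v0:17,v1:18,v2:16,v3:20,v4:inf,v5:0,v6:27,v7:22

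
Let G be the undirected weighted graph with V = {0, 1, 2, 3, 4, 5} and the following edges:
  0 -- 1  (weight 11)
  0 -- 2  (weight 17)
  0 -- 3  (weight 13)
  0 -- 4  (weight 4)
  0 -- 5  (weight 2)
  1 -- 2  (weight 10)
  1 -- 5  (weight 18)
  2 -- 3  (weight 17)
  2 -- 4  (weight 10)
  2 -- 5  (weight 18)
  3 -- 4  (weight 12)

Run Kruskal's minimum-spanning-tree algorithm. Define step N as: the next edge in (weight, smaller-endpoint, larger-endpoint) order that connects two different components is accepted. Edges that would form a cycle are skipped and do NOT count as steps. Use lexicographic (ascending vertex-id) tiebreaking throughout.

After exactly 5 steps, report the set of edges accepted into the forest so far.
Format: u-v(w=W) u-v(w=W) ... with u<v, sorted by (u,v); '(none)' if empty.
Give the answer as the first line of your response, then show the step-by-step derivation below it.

0-4(w=4) 0-5(w=2) 1-2(w=10) 2-4(w=10) 3-4(w=12)

step 1: add edge 0-5 (w=2); MST = {0-5(w=2)}
step 2: add edge 0-4 (w=4); MST = {0-4(w=4) 0-5(w=2)}
step 3: add edge 1-2 (w=10); MST = {0-4(w=4) 0-5(w=2) 1-2(w=10)}
step 4: add edge 2-4 (w=10); MST = {0-4(w=4) 0-5(w=2) 1-2(w=10) 2-4(w=10)}
step 5: add edge 3-4 (w=12); MST = {0-4(w=4) 0-5(w=2) 1-2(w=10) 2-4(w=10) 3-4(w=12)}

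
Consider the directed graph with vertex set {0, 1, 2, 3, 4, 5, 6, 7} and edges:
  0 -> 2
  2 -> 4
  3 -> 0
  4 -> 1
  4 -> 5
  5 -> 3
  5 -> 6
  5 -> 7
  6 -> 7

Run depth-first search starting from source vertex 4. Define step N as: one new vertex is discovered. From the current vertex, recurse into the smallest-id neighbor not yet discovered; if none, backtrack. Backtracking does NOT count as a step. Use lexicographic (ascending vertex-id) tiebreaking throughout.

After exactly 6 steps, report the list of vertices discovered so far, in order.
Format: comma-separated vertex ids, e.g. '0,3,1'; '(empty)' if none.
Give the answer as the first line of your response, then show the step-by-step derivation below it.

4,1,5,3,0,2

step 1: discover 4; path=4; order=4
step 2: discover 1; path=4>1; order=4,1
step 3: discover 5; path=4>5; order=4,1,5
step 4: discover 3; path=4>5>3; order=4,1,5,3
step 5: discover 0; path=4>5>3>0; order=4,1,5,3,0
step 6: discover 2; path=4>5>3>0>2; order=4,1,5,3,0,2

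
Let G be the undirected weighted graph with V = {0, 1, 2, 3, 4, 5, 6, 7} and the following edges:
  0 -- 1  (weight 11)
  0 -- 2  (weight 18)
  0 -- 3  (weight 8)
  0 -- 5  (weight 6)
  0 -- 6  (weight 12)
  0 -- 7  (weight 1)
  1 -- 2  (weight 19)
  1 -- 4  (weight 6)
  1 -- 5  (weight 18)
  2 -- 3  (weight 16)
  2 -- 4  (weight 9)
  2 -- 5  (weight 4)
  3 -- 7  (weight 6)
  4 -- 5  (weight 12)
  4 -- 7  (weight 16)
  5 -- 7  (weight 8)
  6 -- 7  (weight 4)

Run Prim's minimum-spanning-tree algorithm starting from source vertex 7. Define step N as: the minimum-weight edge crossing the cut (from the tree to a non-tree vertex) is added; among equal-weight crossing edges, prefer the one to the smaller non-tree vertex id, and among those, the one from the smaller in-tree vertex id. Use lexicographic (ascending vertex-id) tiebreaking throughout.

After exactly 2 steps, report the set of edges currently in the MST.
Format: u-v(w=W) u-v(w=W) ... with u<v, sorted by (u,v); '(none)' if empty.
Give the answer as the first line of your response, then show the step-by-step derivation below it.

0-7(w=1) 6-7(w=4)

step 1: add edge 0-7 (w=1); MST = {0-7(w=1)}
step 2: add edge 6-7 (w=4); MST = {0-7(w=1) 6-7(w=4)}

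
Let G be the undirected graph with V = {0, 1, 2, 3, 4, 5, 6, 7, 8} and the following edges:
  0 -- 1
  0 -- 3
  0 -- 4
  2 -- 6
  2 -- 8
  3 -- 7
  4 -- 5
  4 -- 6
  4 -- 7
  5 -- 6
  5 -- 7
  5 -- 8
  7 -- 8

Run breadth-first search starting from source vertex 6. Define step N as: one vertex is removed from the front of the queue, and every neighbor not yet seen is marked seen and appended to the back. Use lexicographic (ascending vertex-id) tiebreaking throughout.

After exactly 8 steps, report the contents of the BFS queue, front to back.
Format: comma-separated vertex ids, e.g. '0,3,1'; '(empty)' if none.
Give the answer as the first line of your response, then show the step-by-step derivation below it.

3

step 1: dequeue 6; queue=[2,4,5]; order=6
step 2: dequeue 2; queue=[4,5,8]; order=6,2
step 3: dequeue 4; queue=[5,8,0,7]; order=6,2,4
step 4: dequeue 5; queue=[8,0,7]; order=6,2,4,5
step 5: dequeue 8; queue=[0,7]; order=6,2,4,5,8
step 6: dequeue 0; queue=[7,1,3]; order=6,2,4,5,8,0
step 7: dequeue 7; queue=[1,3]; order=6,2,4,5,8,0,7
step 8: dequeue 1; queue=[3]; order=6,2,4,5,8,0,7,1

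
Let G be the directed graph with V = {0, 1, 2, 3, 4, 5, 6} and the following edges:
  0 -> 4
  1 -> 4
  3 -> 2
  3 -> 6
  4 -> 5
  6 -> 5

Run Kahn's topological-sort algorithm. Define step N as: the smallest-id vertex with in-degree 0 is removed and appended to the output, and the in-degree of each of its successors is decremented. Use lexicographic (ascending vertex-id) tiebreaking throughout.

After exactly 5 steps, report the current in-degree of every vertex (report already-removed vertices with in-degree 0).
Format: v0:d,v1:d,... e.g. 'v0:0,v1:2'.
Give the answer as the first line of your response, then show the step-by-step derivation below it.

v0:0,v1:0,v2:0,v3:0,v4:0,v5:1,v6:0

step 1: output 0; order=[0]; indeg=(0,0,1,0,1,2,1)
step 2: output 1; order=[0,1]; indeg=(0,0,1,0,0,2,1)
step 3: output 3; order=[0,1,3]; indeg=(0,0,0,0,0,2,0)
step 4: output 2; order=[0,1,3,2]; indeg=(0,0,0,0,0,2,0)
step 5: output 4; order=[0,1,3,2,4]; indeg=(0,0,0,0,0,1,0)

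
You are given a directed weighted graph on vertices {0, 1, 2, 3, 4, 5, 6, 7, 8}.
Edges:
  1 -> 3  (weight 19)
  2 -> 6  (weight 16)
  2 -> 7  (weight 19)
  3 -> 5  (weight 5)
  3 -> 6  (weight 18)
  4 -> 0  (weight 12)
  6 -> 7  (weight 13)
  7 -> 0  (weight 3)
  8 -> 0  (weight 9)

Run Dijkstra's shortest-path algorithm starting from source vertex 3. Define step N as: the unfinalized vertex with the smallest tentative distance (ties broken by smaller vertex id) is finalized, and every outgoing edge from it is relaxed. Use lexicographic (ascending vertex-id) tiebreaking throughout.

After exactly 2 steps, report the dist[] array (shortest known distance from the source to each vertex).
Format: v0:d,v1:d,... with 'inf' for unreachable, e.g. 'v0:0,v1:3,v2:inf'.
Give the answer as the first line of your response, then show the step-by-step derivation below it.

v0:inf,v1:inf,v2:inf,v3:0,v4:inf,v5:5,v6:18,v7:inf,v8:inf

step 1: dist = v0:inf,v1:inf,v2:inf,v3:0,v4:inf,v5:5,v6:18,v7:inf,v8:inf
step 2: dist = v0:inf,v1:inf,v2:inf,v3:0,v4:inf,v5:5,v6:18,v7:inf,v8:inf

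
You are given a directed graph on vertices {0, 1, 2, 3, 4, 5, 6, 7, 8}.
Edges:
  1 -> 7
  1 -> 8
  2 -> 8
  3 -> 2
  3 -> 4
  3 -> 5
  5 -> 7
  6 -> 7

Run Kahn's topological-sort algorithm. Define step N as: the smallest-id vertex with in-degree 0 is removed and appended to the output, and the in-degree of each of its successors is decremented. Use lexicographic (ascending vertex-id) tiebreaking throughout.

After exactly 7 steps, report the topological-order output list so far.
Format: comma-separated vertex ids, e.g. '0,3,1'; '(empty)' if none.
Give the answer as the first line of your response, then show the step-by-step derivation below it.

0,1,3,2,4,5,6

step 1: output 0; order=[0]; indeg=(0,0,1,0,1,1,0,3,2)
step 2: output 1; order=[0,1]; indeg=(0,0,1,0,1,1,0,2,1)
step 3: output 3; order=[0,1,3]; indeg=(0,0,0,0,0,0,0,2,1)
step 4: output 2; order=[0,1,3,2]; indeg=(0,0,0,0,0,0,0,2,0)
step 5: output 4; order=[0,1,3,2,4]; indeg=(0,0,0,0,0,0,0,2,0)
step 6: output 5; order=[0,1,3,2,4,5]; indeg=(0,0,0,0,0,0,0,1,0)
step 7: output 6; order=[0,1,3,2,4,5,6]; indeg=(0,0,0,0,0,0,0,0,0)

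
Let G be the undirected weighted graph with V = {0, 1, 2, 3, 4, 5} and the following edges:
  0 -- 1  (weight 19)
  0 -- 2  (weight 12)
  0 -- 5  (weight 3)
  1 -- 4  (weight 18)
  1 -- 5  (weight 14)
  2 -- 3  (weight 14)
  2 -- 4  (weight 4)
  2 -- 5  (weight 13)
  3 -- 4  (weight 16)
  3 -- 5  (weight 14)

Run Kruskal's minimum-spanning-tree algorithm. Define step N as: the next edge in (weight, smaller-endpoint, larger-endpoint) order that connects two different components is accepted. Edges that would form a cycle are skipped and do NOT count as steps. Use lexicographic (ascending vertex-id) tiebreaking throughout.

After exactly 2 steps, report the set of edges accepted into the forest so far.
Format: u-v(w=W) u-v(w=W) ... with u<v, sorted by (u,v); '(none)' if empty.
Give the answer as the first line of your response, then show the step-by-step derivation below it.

0-5(w=3) 2-4(w=4)

step 1: add edge 0-5 (w=3); MST = {0-5(w=3)}
step 2: add edge 2-4 (w=4); MST = {0-5(w=3) 2-4(w=4)}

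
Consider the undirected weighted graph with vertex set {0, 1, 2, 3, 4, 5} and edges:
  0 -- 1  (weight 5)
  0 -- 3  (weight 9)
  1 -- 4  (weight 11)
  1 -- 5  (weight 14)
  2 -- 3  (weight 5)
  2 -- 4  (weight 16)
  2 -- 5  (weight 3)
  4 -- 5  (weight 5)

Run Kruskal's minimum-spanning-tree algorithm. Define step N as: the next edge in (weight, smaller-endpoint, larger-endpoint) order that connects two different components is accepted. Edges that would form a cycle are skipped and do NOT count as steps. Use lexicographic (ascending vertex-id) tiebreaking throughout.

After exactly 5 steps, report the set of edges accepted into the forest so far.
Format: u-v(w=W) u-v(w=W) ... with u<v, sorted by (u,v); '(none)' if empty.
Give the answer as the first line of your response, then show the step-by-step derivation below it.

0-1(w=5) 0-3(w=9) 2-3(w=5) 2-5(w=3) 4-5(w=5)

step 1: add edge 2-5 (w=3); MST = {2-5(w=3)}
step 2: add edge 0-1 (w=5); MST = {0-1(w=5) 2-5(w=3)}
step 3: add edge 2-3 (w=5); MST = {0-1(w=5) 2-3(w=5) 2-5(w=3)}
step 4: add edge 4-5 (w=5); MST = {0-1(w=5) 2-3(w=5) 2-5(w=3) 4-5(w=5)}
step 5: add edge 0-3 (w=9); MST = {0-1(w=5) 0-3(w=9) 2-3(w=5) 2-5(w=3) 4-5(w=5)}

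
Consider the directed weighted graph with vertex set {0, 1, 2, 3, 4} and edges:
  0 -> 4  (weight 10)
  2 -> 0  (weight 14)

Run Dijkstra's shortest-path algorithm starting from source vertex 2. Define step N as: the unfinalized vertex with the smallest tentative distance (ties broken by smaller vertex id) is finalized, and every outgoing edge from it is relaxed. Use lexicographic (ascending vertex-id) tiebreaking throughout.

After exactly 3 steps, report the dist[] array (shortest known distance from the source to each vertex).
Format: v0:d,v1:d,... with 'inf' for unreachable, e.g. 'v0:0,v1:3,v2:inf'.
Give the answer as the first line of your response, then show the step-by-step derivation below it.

v0:14,v1:inf,v2:0,v3:inf,v4:24

step 1: dist = v0:14,v1:inf,v2:0,v3:inf,v4:inf
step 2: dist = v0:14,v1:inf,v2:0,v3:inf,v4:24
step 3: dist = v0:14,v1:inf,v2:0,v3:inf,v4:24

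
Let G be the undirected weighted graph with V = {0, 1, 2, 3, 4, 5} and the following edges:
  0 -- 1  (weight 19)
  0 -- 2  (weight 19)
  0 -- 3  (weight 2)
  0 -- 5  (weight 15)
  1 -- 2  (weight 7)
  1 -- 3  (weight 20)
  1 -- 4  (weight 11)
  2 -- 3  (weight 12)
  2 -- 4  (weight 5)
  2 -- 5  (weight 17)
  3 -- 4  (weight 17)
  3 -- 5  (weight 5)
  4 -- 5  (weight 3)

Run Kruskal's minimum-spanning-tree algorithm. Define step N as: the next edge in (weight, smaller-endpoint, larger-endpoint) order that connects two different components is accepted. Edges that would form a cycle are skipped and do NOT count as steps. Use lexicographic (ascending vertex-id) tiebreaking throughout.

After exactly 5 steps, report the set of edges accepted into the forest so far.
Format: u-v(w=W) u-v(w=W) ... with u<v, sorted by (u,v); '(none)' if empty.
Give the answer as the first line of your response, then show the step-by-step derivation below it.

0-3(w=2) 1-2(w=7) 2-4(w=5) 3-5(w=5) 4-5(w=3)

step 1: add edge 0-3 (w=2); MST = {0-3(w=2)}
step 2: add edge 4-5 (w=3); MST = {0-3(w=2) 4-5(w=3)}
step 3: add edge 2-4 (w=5); MST = {0-3(w=2) 2-4(w=5) 4-5(w=3)}
step 4: add edge 3-5 (w=5); MST = {0-3(w=2) 2-4(w=5) 3-5(w=5) 4-5(w=3)}
step 5: add edge 1-2 (w=7); MST = {0-3(w=2) 1-2(w=7) 2-4(w=5) 3-5(w=5) 4-5(w=3)}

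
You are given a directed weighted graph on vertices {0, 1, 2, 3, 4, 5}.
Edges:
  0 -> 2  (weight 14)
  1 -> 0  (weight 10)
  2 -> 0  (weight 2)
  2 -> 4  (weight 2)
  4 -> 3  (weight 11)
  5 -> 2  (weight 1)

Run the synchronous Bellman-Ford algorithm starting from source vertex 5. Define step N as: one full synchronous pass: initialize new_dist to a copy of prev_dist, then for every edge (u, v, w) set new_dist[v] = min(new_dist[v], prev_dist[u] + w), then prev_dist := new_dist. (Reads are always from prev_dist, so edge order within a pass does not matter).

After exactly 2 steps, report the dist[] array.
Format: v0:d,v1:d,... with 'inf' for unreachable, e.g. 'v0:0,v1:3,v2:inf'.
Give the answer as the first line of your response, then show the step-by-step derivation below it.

v0:3,v1:inf,v2:1,v3:inf,v4:3,v5:0

step 1: dist = v0:inf,v1:inf,v2:1,v3:inf,v4:inf,v5:0
step 2: dist = v0:3,v1:inf,v2:1,v3:inf,v4:3,v5:0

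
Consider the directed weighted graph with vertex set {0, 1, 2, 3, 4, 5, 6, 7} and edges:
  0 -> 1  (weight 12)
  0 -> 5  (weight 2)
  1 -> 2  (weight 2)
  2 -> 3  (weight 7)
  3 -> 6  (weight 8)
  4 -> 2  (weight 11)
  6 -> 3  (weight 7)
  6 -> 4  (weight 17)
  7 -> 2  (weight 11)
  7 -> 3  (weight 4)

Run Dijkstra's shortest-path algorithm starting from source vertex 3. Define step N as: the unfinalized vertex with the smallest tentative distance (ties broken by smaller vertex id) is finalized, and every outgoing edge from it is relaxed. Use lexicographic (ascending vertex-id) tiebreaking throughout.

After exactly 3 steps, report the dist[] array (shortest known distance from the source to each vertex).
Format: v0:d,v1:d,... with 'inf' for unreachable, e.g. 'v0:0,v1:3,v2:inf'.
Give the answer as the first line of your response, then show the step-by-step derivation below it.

v0:inf,v1:inf,v2:36,v3:0,v4:25,v5:inf,v6:8,v7:inf

step 1: dist = v0:inf,v1:inf,v2:inf,v3:0,v4:inf,v5:inf,v6:8,v7:inf
step 2: dist = v0:inf,v1:inf,v2:inf,v3:0,v4:25,v5:inf,v6:8,v7:inf
step 3: dist = v0:inf,v1:inf,v2:36,v3:0,v4:25,v5:inf,v6:8,v7:inf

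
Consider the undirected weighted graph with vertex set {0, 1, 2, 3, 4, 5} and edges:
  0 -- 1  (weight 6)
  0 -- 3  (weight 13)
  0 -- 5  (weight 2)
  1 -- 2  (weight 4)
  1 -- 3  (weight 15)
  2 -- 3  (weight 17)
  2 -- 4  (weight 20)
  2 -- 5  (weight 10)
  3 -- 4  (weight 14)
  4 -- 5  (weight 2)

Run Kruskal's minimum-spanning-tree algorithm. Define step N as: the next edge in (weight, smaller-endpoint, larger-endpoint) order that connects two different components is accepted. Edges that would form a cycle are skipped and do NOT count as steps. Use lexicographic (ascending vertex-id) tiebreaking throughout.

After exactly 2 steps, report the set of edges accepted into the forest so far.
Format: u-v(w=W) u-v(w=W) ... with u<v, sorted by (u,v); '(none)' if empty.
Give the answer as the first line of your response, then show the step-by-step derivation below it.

0-5(w=2) 4-5(w=2)

step 1: add edge 0-5 (w=2); MST = {0-5(w=2)}
step 2: add edge 4-5 (w=2); MST = {0-5(w=2) 4-5(w=2)}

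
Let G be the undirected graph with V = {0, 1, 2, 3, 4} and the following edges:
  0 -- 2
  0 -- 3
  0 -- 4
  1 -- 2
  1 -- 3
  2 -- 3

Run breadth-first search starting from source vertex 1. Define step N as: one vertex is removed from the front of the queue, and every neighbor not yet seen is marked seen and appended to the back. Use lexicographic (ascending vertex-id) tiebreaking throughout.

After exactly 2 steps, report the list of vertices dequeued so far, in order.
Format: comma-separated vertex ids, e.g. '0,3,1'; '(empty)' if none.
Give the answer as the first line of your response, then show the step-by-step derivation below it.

1,2

step 1: dequeue 1; queue=[2,3]; order=1
step 2: dequeue 2; queue=[3,0]; order=1,2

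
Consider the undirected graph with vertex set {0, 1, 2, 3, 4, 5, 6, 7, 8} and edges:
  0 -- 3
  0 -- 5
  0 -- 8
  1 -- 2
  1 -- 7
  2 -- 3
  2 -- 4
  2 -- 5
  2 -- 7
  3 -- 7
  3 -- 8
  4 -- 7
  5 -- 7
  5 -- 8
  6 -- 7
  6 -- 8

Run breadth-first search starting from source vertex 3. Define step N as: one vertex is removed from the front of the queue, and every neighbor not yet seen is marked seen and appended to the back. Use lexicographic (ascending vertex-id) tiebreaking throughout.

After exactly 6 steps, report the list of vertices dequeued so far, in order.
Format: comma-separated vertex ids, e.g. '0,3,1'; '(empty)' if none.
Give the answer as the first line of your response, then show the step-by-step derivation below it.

3,0,2,7,8,5

step 1: dequeue 3; queue=[0,2,7,8]; order=3
step 2: dequeue 0; queue=[2,7,8,5]; order=3,0
step 3: dequeue 2; queue=[7,8,5,1,4]; order=3,0,2
step 4: dequeue 7; queue=[8,5,1,4,6]; order=3,0,2,7
step 5: dequeue 8; queue=[5,1,4,6]; order=3,0,2,7,8
step 6: dequeue 5; queue=[1,4,6]; order=3,0,2,7,8,5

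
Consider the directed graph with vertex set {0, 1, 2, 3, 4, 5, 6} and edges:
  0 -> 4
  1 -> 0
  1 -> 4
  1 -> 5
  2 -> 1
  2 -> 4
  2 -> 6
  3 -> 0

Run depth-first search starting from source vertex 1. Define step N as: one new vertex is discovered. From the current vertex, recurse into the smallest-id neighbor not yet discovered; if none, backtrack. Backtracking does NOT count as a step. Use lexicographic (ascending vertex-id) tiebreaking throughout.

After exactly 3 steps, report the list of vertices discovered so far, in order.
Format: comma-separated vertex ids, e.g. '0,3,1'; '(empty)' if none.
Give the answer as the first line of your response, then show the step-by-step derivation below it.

1,0,4

step 1: discover 1; path=1; order=1
step 2: discover 0; path=1>0; order=1,0
step 3: discover 4; path=1>0>4; order=1,0,4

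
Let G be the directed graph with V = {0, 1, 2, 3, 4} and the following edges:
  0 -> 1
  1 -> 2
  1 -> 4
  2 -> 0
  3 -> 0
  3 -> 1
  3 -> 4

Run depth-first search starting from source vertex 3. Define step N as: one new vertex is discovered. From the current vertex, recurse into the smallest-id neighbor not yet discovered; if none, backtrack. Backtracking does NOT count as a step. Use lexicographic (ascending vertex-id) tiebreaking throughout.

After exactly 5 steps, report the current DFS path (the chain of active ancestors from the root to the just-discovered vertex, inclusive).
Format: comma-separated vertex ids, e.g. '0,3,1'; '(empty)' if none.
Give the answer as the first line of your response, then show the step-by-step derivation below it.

3,0,1,4

step 1: discover 3; path=3; order=3
step 2: discover 0; path=3>0; order=3,0
step 3: discover 1; path=3>0>1; order=3,0,1
step 4: discover 2; path=3>0>1>2; order=3,0,1,2
step 5: discover 4; path=3>0>1>4; order=3,0,1,2,4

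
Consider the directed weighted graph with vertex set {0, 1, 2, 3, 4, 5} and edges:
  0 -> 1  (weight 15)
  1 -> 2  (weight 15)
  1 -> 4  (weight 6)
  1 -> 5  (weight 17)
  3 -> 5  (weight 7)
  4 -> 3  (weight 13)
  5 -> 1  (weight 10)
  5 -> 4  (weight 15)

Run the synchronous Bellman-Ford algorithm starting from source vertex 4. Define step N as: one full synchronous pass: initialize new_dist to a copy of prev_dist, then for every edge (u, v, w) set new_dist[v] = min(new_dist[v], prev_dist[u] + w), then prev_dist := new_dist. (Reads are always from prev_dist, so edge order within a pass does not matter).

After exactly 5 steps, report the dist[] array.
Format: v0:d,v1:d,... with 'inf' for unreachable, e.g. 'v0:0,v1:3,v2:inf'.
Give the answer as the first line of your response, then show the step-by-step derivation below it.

v0:inf,v1:30,v2:45,v3:13,v4:0,v5:20

step 1: dist = v0:inf,v1:inf,v2:inf,v3:13,v4:0,v5:inf
step 2: dist = v0:inf,v1:inf,v2:inf,v3:13,v4:0,v5:20
step 3: dist = v0:inf,v1:30,v2:inf,v3:13,v4:0,v5:20
step 4: dist = v0:inf,v1:30,v2:45,v3:13,v4:0,v5:20
step 5: dist = v0:inf,v1:30,v2:45,v3:13,v4:0,v5:20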